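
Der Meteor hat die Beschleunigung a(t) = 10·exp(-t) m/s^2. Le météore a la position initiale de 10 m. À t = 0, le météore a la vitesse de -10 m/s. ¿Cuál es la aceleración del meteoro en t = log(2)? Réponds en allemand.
Mit a(t) = 10·exp(-t) und Einsetzen von t = log(2), finden wir a = 5.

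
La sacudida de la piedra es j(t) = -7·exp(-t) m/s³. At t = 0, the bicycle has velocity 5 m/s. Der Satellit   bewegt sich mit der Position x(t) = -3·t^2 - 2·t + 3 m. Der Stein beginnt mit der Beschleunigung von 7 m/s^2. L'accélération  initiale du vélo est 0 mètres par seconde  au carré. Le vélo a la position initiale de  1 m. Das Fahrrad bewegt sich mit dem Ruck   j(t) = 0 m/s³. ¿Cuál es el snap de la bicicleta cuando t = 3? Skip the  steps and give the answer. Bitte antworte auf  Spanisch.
La respuesta es 0.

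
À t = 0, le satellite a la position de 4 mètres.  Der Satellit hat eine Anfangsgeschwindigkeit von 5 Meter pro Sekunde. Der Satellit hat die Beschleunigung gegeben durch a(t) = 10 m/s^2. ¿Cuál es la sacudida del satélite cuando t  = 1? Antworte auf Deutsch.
Wir müssen unsere Gleichung für die Beschleunigung a(t) = 10 1-mal ableiten. Die Ableitung von der Beschleunigung ergibt den Ruck: j(t) = 0. Mit j(t) = 0 und Einsetzen von t = 1, finden wir j = 0.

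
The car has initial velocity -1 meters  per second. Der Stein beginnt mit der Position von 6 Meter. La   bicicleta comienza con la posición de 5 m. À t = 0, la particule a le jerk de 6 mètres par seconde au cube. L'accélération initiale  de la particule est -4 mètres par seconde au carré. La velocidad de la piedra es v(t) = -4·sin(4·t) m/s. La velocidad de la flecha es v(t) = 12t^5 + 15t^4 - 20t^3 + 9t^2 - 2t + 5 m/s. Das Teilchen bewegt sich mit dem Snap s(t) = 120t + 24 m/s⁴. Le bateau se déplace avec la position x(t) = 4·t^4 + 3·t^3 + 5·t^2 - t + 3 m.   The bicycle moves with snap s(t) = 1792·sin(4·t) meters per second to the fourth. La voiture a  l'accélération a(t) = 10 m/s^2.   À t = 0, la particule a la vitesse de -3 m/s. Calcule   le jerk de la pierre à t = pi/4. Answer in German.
Um dies zu lösen, müssen wir 2 Ableitungen unserer Gleichung für die Geschwindigkeit v(t) = -4·sin(4·t) nehmen. Die Ableitung von der Geschwindigkeit ergibt die Beschleunigung: a(t) = -16·cos(4·t). Die Ableitung von der Beschleunigung ergibt den Ruck: j(t) = 64·sin(4·t). Mit j(t) = 64·sin(4·t) und Einsetzen von t = pi/4, finden wir j = 0.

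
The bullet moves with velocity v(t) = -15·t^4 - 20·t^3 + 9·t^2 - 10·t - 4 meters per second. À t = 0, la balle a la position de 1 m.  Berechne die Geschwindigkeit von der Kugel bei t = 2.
Wir haben die Geschwindigkeit v(t) = -15·t^4 - 20·t^3 + 9·t^2 - 10·t - 4. Durch Einsetzen von t = 2: v(2) = -388.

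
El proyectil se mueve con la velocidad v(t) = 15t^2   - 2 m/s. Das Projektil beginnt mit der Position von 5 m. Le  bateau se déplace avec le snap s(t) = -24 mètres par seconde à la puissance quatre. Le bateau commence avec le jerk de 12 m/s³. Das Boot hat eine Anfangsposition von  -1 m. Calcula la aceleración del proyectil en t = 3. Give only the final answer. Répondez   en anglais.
The acceleration at t = 3 is a = 90.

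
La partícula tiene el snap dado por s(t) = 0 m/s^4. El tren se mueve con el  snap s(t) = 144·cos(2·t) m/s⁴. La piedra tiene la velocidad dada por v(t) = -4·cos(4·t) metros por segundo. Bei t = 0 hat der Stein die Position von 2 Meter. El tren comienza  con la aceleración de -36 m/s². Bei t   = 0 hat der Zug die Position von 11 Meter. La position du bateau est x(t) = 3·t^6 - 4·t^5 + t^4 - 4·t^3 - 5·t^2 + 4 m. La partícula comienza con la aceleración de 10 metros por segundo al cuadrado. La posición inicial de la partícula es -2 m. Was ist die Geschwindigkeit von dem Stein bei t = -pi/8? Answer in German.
Aus der Gleichung für die Geschwindigkeit v(t) = -4·cos(4·t), setzen wir t = -pi/8 ein und erhalten v = 0.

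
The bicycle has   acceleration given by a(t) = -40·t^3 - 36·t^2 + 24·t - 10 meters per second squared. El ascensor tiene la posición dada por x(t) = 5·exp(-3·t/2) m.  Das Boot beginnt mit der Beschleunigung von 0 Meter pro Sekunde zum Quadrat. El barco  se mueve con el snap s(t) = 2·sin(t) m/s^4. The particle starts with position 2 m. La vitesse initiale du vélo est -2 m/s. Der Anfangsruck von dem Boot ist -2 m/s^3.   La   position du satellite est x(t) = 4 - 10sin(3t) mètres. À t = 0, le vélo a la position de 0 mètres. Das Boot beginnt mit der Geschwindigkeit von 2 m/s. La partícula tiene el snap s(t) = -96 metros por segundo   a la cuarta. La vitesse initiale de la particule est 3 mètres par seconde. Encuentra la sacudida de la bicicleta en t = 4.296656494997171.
Debemos derivar nuestra ecuación de la aceleración a(t) = -40·t^3 - 36·t^2 + 24·t - 10 1 vez. Tomando d/dt de a(t), encontramos j(t) = -120·t^2 - 72·t + 24. Usando j(t) = -120·t^2 - 72·t + 24 y sustituyendo t = 4.296656494997171, encontramos j = -2500.71011195996.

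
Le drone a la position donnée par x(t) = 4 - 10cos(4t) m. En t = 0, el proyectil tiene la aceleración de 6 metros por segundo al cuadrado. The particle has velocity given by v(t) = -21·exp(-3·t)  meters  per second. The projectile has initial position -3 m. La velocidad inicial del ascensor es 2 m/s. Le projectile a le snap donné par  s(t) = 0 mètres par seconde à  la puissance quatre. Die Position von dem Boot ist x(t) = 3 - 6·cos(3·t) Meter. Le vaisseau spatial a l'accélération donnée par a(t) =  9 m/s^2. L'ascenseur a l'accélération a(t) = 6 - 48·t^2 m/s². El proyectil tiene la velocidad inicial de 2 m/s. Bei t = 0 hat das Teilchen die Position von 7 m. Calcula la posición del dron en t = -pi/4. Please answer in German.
Mit x(t) = 4 - 10·cos(4·t) und Einsetzen von t = -pi/4, finden wir x = 14.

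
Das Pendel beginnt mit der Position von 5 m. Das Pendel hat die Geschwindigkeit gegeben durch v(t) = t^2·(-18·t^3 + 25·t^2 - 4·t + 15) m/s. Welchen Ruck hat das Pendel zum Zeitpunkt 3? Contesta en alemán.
Wir müssen unsere Gleichung für die Geschwindigkeit v(t) = t^2·(-18·t^3 + 25·t^2 - 4·t + 15) 2-mal ableiten. Durch Ableiten von der Geschwindigkeit erhalten wir die Beschleunigung: a(t) = t^2·(-54·t^2 + 50·t - 4) + 2·t·(-18·t^3 + 25·t^2 - 4·t + 15). Die Ableitung von der Beschleunigung ergibt den Ruck: j(t) = -36·t^3 + t^2·(50 - 108·t) + 50·t^2 + 4·t·(-54·t^2 + 50·t - 4) - 8·t + 30. Wir haben den Ruck j(t) = -36·t^3 + t^2·(50 - 108·t) + 50·t^2 + 4·t·(-54·t^2 + 50·t - 4) - 8·t + 30. Durch Einsetzen von t = 3: j(3) = -7062.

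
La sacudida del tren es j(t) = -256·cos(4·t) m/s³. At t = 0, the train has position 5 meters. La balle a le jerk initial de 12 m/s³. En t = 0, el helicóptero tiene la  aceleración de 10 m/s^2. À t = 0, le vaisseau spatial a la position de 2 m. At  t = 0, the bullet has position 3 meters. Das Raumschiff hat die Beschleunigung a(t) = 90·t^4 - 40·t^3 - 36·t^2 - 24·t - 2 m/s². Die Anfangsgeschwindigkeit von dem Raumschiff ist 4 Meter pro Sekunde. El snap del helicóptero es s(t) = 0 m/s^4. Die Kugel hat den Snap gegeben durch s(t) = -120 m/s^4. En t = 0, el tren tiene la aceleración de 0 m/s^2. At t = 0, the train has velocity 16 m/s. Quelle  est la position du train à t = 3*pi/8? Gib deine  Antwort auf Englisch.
To solve this, we need to take 3 integrals of our jerk equation j(t) = -256·cos(4·t). The integral of jerk, with a(0) = 0, gives acceleration: a(t) = -64·sin(4·t). Taking ∫a(t)dt and applying v(0) = 16, we find v(t) = 16·cos(4·t). The integral of velocity is position. Using x(0) = 5, we get x(t) = 4·sin(4·t) + 5. From the given position equation x(t) = 4·sin(4·t) + 5, we substitute t = 3*pi/8 to get x = 1.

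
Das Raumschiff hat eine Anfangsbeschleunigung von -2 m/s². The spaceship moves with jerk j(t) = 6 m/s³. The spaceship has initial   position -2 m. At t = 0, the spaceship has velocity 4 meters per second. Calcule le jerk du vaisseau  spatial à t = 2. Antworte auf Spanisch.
Usando j(t) = 6 y sustituyendo t = 2, encontramos j = 6.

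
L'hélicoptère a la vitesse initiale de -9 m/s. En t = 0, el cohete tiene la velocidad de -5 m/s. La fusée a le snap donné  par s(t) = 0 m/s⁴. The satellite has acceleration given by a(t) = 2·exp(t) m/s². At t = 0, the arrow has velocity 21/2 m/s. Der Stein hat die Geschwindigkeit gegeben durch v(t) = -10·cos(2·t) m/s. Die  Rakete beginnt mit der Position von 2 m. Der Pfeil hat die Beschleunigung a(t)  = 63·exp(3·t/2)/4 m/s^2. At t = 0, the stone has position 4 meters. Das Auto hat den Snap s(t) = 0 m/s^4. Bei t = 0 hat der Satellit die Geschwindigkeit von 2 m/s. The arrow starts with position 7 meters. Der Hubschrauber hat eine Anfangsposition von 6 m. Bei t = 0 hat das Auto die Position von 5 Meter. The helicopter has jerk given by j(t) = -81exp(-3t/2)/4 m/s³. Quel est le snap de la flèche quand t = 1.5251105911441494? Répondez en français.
En partant de l'accélération a(t) = 63·exp(3·t/2)/4, nous prenons 2 dérivées. La dérivée de l'accélération donne le jerk: j(t) = 189·exp(3·t/2)/8. La dérivée du jerk donne le snap: s(t) = 567·exp(3·t/2)/16. En utilisant s(t) = 567·exp(3·t/2)/16 et en substituant t = 1.5251105911441494, nous trouvons s = 349.127249747401.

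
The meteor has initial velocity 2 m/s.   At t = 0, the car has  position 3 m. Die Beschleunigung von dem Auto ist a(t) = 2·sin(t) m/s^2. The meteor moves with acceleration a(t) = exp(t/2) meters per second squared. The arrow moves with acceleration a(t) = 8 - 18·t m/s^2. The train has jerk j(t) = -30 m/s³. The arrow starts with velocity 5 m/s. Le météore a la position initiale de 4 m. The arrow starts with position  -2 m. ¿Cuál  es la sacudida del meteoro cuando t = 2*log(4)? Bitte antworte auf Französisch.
En partant de l'accélération a(t) = exp(t/2), nous prenons 1 dérivée. En dérivant l'accélération, nous obtenons le jerk: j(t) = exp(t/2)/2. En utilisant j(t) = exp(t/2)/2 et en substituant t = 2*log(4), nous trouvons j = 2.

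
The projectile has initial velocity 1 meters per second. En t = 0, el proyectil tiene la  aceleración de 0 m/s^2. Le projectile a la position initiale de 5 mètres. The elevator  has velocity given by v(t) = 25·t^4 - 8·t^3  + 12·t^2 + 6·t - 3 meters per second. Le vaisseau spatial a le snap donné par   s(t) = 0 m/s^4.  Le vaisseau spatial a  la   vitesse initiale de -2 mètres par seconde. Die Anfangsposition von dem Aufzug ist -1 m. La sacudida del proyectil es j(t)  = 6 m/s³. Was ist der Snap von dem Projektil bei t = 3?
Wir müssen unsere Gleichung für den Ruck j(t) = 6 1-mal ableiten. Durch Ableiten von dem Ruck erhalten wir den Snap: s(t) = 0. Aus der Gleichung für den Snap s(t) = 0, setzen wir t = 3 ein und erhalten s = 0.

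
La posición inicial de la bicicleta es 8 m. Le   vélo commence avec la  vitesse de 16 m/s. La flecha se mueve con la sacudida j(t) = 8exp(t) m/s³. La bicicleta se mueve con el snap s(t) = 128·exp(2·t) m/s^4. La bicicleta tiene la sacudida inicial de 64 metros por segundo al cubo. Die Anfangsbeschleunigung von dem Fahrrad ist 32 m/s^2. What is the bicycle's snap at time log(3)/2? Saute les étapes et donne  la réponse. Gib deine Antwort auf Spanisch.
s(log(3)/2) = 384.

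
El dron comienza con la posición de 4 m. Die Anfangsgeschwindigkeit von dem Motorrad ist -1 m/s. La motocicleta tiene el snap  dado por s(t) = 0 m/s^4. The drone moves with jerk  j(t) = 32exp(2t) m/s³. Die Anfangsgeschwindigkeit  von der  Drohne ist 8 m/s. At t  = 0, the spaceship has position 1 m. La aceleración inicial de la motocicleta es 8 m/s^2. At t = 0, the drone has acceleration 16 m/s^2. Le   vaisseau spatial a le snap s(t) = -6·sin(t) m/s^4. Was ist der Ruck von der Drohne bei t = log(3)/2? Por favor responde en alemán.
Wir haben den Ruck j(t) = 32·exp(2·t). Durch Einsetzen von t = log(3)/2: j(log(3)/2) = 96.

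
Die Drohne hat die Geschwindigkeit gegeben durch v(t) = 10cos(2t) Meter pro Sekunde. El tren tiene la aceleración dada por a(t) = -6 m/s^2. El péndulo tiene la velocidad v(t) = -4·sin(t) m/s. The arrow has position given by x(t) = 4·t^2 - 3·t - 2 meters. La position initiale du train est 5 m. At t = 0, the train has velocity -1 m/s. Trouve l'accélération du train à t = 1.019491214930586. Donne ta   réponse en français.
De l'équation de l'accélération a(t) = -6, nous substituons t = 1.019491214930586 pour obtenir a = -6.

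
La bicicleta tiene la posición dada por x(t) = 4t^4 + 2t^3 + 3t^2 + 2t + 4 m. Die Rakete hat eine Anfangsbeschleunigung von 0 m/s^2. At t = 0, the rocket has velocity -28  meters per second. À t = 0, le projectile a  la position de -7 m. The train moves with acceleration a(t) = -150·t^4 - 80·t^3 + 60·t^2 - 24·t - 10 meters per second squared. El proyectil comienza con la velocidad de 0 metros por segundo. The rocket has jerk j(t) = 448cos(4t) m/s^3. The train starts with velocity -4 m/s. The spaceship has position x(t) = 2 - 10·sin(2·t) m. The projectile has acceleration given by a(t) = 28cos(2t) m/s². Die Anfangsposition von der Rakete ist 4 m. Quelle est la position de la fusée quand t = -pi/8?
En partant du jerk j(t) = 448·cos(4·t), nous prenons 3 intégrales. En prenant ∫j(t)dt et en appliquant a(0) = 0, nous trouvons a(t) = 112·sin(4·t). En intégrant l'accélération et en utilisant la condition initiale v(0) = -28, nous obtenons v(t) = -28·cos(4·t). L'intégrale de la vitesse, avec x(0) = 4, donne la position: x(t) = 4 - 7·sin(4·t). En utilisant x(t) = 4 - 7·sin(4·t) et en substituant t = -pi/8, nous trouvons x = 11.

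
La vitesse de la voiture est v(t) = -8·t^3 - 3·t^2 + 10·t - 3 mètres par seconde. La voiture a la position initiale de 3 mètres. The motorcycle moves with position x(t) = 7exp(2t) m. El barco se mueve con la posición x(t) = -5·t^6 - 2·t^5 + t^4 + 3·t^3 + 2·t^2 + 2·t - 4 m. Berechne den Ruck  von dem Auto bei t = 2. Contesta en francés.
Pour résoudre ceci, nous devons prendre 2 dérivées de notre équation de la vitesse v(t) = -8·t^3 - 3·t^2 + 10·t - 3. En prenant d/dt de v(t), nous trouvons a(t) = -24·t^2 - 6·t + 10. En prenant d/dt de a(t), nous trouvons j(t) = -48·t - 6. De l'équation du jerk j(t) = -48·t - 6, nous substituons t = 2 pour obtenir j = -102.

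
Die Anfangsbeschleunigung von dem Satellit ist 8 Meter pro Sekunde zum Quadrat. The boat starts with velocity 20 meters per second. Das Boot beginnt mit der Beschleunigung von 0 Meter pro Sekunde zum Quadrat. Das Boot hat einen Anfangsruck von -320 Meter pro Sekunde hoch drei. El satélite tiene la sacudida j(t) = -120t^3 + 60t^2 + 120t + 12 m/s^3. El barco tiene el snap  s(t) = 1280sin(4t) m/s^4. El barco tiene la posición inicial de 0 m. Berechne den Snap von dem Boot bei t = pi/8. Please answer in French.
En utilisant s(t) = 1280·sin(4·t) et en substituant t = pi/8, nous trouvons s = 1280.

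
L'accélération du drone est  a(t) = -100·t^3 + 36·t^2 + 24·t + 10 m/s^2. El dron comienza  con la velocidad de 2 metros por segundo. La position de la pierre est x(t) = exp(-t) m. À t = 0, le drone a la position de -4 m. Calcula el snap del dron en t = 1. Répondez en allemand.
Ausgehend von der Beschleunigung a(t) = -100·t^3 + 36·t^2 + 24·t + 10, nehmen wir 2 Ableitungen. Durch Ableiten von der Beschleunigung erhalten wir den Ruck: j(t) = -300·t^2 + 72·t + 24. Durch Ableiten von dem Ruck erhalten wir den Snap: s(t) = 72 - 600·t. Wir haben den Snap s(t) = 72 - 600·t. Durch Einsetzen von t = 1: s(1) = -528.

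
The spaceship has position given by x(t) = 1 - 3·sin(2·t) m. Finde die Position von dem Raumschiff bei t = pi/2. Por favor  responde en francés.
De l'équation de la position x(t) = 1 - 3·sin(2·t), nous substituons t = pi/2 pour obtenir x = 1.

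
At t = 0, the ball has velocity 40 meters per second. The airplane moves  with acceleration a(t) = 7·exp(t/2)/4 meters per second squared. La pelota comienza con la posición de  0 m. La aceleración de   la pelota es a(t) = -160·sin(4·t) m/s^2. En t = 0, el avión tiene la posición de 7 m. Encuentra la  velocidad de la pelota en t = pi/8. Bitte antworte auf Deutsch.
Um dies zu lösen, müssen wir 1 Integral unserer Gleichung für die Beschleunigung a(t) = -160·sin(4·t) finden. Die Stammfunktion von der Beschleunigung ist die Geschwindigkeit. Mit v(0) = 40 erhalten wir v(t) = 40·cos(4·t). Mit v(t) = 40·cos(4·t) und Einsetzen von t = pi/8, finden wir v = 0.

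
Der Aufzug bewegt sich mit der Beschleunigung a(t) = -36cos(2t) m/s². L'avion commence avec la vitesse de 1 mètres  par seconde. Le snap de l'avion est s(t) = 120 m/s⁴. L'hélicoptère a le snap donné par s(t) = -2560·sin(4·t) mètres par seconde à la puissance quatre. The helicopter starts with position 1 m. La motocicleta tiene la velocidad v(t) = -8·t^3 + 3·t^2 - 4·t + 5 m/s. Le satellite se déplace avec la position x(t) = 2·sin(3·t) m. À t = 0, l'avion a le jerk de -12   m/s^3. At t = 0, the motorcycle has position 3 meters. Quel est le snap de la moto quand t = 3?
Pour résoudre ceci, nous devons prendre 3 dérivées de notre équation de la vitesse v(t) = -8·t^3 + 3·t^2 - 4·t + 5. En prenant d/dt de v(t), nous trouvons a(t) = -24·t^2 + 6·t - 4. En dérivant l'accélération, nous obtenons le jerk: j(t) = 6 - 48·t. En dérivant le jerk, nous obtenons le snap: s(t) = -48. De l'équation du snap s(t) = -48, nous substituons t = 3 pour obtenir s = -48.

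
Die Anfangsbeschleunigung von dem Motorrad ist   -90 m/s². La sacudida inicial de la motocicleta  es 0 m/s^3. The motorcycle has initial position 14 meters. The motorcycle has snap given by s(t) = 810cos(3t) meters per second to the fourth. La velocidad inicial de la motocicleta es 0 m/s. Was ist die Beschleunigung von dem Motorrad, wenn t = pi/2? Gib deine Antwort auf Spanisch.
Partiendo del snap s(t) = 810·cos(3·t), tomamos 2 antiderivadas. Integrando el snap y usando la condición inicial j(0) = 0, obtenemos j(t) = 270·sin(3·t). Tomando ∫j(t)dt y aplicando a(0) = -90, encontramos a(t) = -90·cos(3·t). Usando a(t) = -90·cos(3·t) y sustituyendo t = pi/2, encontramos a = 0.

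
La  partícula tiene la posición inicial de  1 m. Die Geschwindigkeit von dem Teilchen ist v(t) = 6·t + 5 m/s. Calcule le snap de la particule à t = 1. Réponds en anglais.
We must differentiate our velocity equation v(t) = 6·t + 5 3 times. The derivative of velocity gives acceleration: a(t) = 6. Differentiating acceleration, we get jerk: j(t) = 0. Taking d/dt of j(t), we find s(t) = 0. From the given snap equation s(t) = 0, we substitute t = 1 to get s = 0.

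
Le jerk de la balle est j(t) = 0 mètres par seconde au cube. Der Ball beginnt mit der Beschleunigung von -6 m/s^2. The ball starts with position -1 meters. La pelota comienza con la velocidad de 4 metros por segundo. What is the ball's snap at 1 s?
Starting from jerk j(t) = 0, we take 1 derivative. Differentiating jerk, we get snap: s(t) = 0. Using s(t) = 0 and substituting t = 1, we find s = 0.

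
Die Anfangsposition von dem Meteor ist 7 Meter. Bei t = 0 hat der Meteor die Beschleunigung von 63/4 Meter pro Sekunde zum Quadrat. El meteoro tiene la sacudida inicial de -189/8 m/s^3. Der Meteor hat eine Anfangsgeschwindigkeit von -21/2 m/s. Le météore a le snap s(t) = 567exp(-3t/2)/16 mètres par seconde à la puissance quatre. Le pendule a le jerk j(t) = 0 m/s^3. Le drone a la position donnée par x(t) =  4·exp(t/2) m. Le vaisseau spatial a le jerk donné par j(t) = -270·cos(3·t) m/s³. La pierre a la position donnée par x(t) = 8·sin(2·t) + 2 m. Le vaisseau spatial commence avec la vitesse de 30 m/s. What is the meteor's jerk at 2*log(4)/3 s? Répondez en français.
Nous devons trouver l'intégrale de notre équation du snap s(t) = 567·exp(-3·t/2)/16 1 fois. En prenant ∫s(t)dt et en appliquant j(0) = -189/8, nous trouvons j(t) = -189·exp(-3·t/2)/8. Nous avons le jerk j(t) = -189·exp(-3·t/2)/8. En substituant t = 2*log(4)/3: j(2*log(4)/3) = -189/32.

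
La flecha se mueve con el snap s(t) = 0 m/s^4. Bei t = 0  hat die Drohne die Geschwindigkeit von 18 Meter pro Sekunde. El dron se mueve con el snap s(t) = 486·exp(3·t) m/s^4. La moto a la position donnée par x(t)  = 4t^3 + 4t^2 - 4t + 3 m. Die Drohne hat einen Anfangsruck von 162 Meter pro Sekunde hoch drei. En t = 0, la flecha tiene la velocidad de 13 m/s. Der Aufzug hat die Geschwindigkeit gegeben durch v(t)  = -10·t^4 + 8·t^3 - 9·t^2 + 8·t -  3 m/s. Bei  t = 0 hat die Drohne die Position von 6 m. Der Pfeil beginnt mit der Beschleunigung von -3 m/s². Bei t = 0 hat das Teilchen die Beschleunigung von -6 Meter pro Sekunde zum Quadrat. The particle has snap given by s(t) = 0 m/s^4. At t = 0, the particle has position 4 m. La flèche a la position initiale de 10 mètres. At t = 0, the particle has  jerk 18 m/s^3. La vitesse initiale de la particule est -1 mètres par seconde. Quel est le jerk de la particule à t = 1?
Nous devons trouver la primitive de notre équation du snap s(t) = 0 1 fois. La primitive du snap, avec j(0) = 18, donne le jerk: j(t) = 18. Nous avons le jerk j(t) = 18. En substituant t = 1: j(1) = 18.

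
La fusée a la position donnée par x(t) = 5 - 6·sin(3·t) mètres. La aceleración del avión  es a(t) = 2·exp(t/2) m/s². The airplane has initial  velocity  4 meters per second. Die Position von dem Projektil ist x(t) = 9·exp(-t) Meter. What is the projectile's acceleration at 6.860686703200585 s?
Starting from position x(t) = 9·exp(-t), we take 2 derivatives. Differentiating position, we get velocity: v(t) = -9·exp(-t). The derivative of velocity gives acceleration: a(t) = 9·exp(-t). Using a(t) = 9·exp(-t) and substituting t = 6.860686703200585, we find a = 0.00943374498597104.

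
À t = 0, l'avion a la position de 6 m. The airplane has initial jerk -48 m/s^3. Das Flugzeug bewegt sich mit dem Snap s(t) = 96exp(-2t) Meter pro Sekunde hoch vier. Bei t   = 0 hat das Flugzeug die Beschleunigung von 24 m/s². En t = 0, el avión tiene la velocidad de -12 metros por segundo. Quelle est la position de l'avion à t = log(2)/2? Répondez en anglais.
We must find the antiderivative of our snap equation s(t) = 96·exp(-2·t) 4 times. Finding the antiderivative of s(t) and using j(0) = -48: j(t) = -48·exp(-2·t). Integrating jerk and using the initial condition a(0) = 24, we get a(t) = 24·exp(-2·t). The integral of acceleration is velocity. Using v(0) = -12, we get v(t) = -12·exp(-2·t). Finding the antiderivative of v(t) and using x(0) = 6: x(t) = 6·exp(-2·t). From the given position equation x(t) = 6·exp(-2·t), we substitute t = log(2)/2 to get x = 3.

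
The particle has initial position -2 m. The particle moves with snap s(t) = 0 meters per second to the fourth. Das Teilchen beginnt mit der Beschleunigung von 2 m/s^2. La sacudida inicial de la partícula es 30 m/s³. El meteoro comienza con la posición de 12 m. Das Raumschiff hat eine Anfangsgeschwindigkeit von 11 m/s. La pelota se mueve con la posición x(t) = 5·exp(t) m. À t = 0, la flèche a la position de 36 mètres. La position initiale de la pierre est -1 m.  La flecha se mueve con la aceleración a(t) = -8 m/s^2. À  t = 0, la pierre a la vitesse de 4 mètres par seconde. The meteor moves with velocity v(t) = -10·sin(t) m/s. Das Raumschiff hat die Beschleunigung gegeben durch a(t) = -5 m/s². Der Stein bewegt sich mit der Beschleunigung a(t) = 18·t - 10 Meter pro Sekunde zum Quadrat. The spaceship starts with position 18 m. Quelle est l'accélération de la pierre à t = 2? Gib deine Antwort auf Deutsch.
Wir haben die Beschleunigung a(t) = 18·t - 10. Durch Einsetzen von t = 2: a(2) = 26.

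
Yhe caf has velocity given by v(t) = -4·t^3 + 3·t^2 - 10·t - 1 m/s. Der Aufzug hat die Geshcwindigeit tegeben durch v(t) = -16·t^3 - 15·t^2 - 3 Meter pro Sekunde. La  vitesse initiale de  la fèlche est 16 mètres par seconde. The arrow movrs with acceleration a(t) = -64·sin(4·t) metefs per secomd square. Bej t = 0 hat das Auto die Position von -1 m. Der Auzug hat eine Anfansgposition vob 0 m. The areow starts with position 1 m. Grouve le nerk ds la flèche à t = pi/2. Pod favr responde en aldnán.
Ausgehend von der Beschleunigung a(t) = -64·sin(4·t), nehmen wir 1 Ableitung. Durch Ableiten von der Beschleunigung erhalten wir den Ruck: j(t) = -256·cos(4·t). Mit j(t) = -256·cos(4·t) und Einsetzen von t = pi/2, finden wir j = -256.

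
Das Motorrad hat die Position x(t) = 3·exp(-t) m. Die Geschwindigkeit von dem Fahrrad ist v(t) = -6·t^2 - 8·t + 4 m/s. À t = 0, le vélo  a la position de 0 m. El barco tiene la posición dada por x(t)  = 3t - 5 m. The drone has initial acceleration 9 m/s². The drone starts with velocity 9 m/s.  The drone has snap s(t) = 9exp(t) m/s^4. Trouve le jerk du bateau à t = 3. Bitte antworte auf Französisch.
Nous devons dériver notre équation de la position x(t) = 3·t - 5 3 fois. En dérivant la position, nous obtenons la vitesse: v(t) = 3. En prenant d/dt de v(t), nous trouvons a(t) = 0. En prenant d/dt de a(t), nous trouvons j(t) = 0. Nous avons le jerk j(t) = 0. En substituant t = 3: j(3) = 0.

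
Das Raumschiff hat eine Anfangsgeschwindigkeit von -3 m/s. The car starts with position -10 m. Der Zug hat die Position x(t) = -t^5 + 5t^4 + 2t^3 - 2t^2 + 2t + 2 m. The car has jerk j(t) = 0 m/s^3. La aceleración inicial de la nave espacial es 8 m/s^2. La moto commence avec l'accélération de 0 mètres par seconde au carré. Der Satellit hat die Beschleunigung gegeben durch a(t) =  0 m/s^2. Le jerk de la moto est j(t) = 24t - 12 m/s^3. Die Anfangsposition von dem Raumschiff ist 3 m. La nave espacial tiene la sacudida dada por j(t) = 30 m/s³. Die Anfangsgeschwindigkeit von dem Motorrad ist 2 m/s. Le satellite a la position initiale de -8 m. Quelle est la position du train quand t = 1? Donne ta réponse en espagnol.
De la ecuación de la posición x(t) = -t^5 + 5·t^4 + 2·t^3 - 2·t^2 + 2·t + 2, sustituimos t = 1 para obtener x = 8.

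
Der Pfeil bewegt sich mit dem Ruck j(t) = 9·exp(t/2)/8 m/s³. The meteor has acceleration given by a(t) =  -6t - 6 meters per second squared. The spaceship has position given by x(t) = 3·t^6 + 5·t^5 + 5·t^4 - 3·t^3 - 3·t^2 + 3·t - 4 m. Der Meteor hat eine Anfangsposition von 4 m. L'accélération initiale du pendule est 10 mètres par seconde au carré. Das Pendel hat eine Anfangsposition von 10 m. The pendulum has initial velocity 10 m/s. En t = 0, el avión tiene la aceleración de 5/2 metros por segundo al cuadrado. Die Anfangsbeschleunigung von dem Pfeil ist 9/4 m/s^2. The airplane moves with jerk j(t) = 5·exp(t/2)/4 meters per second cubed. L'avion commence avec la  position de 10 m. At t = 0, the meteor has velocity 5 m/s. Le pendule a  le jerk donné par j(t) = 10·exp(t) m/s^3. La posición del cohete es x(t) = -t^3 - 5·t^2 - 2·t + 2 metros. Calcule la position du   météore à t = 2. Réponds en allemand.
Wir müssen die Stammfunktion unserer Gleichung für die Beschleunigung a(t) = -6·t - 6 2-mal finden. Mit ∫a(t)dt und Anwendung von v(0) = 5, finden wir v(t) = -3·t^2 - 6·t + 5. Durch Integration von der Geschwindigkeit und Verwendung der Anfangsbedingung x(0) = 4, erhalten wir x(t) = -t^3 - 3·t^2 + 5·t + 4. Wir haben die Position x(t) = -t^3 - 3·t^2 + 5·t + 4. Durch Einsetzen von t = 2: x(2) = -6.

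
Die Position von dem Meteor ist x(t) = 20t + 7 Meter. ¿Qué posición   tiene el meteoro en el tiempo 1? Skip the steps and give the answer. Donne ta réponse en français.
x(1) = 27.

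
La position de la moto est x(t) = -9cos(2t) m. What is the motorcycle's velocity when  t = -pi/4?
We must differentiate our position equation x(t) = -9·cos(2·t) 1 time. Differentiating position, we get velocity: v(t) = 18·sin(2·t). From the given velocity equation v(t) = 18·sin(2·t), we substitute t = -pi/4 to get v = -18.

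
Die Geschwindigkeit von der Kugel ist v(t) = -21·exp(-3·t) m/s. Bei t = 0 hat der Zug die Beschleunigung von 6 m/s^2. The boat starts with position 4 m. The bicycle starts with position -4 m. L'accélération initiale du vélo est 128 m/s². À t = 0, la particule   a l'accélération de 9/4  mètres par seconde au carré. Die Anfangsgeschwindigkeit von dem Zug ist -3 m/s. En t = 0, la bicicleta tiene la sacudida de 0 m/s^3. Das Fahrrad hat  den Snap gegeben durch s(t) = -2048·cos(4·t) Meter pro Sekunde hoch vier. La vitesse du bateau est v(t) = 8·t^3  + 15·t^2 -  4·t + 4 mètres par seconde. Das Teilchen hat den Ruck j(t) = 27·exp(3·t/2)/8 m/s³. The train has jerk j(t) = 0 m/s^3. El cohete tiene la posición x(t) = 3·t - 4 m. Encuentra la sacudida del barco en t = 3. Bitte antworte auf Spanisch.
Partiendo de la velocidad v(t) = 8·t^3 + 15·t^2 - 4·t + 4, tomamos 2 derivadas. La derivada de la velocidad da la aceleración: a(t) = 24·t^2 + 30·t - 4. Tomando d/dt de a(t), encontramos j(t) = 48·t + 30. Tenemos la sacudida j(t) = 48·t + 30. Sustituyendo t = 3: j(3) = 174.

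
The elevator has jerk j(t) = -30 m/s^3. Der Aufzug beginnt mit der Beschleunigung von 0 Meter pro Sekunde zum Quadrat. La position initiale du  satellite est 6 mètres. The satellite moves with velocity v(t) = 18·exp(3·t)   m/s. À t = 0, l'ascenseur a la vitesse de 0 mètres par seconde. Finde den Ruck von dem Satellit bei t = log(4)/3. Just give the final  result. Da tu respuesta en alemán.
Der Ruck bei t = log(4)/3 ist j = 648.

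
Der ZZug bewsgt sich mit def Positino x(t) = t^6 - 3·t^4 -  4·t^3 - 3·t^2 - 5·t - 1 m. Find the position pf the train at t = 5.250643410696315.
Using x(t) = t^6 - 3·t^4 - 4·t^3 - 3·t^2 - 5·t - 1 and substituting t = 5.250643410696315, we find x = 17985.2181141132.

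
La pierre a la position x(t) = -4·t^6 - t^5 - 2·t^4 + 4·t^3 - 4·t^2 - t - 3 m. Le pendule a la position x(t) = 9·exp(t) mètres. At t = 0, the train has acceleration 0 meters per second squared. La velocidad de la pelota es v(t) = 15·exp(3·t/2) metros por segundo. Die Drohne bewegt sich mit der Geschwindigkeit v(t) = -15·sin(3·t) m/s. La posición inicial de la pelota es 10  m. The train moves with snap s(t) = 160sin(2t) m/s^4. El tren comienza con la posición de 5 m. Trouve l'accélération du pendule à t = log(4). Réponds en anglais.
Starting from position x(t) = 9·exp(t), we take 2 derivatives. The derivative of position gives velocity: v(t) = 9·exp(t). Differentiating velocity, we get acceleration: a(t) = 9·exp(t). Using a(t) = 9·exp(t) and substituting t = log(4), we find a = 36.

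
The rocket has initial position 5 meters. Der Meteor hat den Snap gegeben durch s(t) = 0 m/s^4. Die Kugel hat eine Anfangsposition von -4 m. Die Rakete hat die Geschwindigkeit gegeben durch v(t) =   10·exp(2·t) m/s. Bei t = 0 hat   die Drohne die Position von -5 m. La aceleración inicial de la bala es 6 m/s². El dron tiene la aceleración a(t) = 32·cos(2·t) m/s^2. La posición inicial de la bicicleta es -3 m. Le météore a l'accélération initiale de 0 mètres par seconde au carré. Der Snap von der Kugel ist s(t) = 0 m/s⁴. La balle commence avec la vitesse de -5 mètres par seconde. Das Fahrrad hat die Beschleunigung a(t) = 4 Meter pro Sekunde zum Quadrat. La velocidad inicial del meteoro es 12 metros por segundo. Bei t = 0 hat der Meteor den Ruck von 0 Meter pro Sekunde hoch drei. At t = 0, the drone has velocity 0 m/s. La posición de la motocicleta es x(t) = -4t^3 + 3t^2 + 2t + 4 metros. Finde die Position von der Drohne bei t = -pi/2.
Ausgehend von der Beschleunigung a(t) = 32·cos(2·t), nehmen wir 2 Integrale. Das Integral von der Beschleunigung, mit v(0) = 0, ergibt die Geschwindigkeit: v(t) = 16·sin(2·t). Mit ∫v(t)dt und Anwendung von x(0) = -5, finden wir x(t) = 3 - 8·cos(2·t). Mit x(t) = 3 - 8·cos(2·t) und Einsetzen von t = -pi/2, finden wir x = 11.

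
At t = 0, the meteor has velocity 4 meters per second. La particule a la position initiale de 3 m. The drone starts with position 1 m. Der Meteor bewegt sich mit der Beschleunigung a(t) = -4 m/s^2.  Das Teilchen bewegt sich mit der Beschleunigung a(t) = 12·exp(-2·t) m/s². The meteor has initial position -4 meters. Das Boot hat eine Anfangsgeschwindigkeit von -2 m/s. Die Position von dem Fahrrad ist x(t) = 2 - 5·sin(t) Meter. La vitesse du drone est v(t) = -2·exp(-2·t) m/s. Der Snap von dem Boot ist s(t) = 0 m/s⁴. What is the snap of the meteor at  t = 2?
We must differentiate our acceleration equation a(t) = -4 2 times. The derivative of acceleration gives jerk: j(t) = 0. Differentiating jerk, we get snap: s(t) = 0. We have snap s(t) = 0. Substituting t = 2: s(2) = 0.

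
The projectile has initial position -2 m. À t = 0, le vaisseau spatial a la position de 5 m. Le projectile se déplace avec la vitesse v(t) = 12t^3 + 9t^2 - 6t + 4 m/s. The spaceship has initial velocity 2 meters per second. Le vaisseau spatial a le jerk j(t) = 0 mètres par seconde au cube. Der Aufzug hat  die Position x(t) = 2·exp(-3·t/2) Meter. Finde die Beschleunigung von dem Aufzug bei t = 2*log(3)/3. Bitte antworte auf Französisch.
Pour résoudre ceci, nous devons prendre 2 dérivées de notre équation de la position x(t) = 2·exp(-3·t/2). La dérivée de la position donne la vitesse: v(t) = -3·exp(-3·t/2). En prenant d/dt de v(t), nous trouvons a(t) = 9·exp(-3·t/2)/2. En utilisant a(t) = 9·exp(-3·t/2)/2 et en substituant t = 2*log(3)/3, nous trouvons a = 3/2.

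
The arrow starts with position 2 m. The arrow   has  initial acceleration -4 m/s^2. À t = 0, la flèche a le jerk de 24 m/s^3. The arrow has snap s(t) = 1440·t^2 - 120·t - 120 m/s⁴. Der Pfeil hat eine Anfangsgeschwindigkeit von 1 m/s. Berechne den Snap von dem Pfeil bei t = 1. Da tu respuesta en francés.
Nous avons le snap s(t) = 1440·t^2 - 120·t - 120. En substituant t = 1: s(1) = 1200.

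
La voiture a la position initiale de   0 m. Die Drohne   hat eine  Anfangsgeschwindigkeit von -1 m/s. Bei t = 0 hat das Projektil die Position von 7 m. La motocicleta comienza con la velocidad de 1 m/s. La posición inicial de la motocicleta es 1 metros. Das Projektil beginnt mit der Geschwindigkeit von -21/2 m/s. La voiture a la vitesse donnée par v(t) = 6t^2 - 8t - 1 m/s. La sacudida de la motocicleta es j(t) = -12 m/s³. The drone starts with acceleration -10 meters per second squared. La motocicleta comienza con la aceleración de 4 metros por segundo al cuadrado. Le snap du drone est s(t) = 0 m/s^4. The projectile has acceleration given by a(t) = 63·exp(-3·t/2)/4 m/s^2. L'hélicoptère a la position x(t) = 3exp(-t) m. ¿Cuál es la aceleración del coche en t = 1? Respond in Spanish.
Partiendo de la velocidad v(t) = 6·t^2 - 8·t - 1, tomamos 1 derivada. Tomando d/dt de v(t), encontramos a(t) = 12·t - 8. Tenemos la aceleración a(t) = 12·t - 8. Sustituyendo t = 1: a(1) = 4.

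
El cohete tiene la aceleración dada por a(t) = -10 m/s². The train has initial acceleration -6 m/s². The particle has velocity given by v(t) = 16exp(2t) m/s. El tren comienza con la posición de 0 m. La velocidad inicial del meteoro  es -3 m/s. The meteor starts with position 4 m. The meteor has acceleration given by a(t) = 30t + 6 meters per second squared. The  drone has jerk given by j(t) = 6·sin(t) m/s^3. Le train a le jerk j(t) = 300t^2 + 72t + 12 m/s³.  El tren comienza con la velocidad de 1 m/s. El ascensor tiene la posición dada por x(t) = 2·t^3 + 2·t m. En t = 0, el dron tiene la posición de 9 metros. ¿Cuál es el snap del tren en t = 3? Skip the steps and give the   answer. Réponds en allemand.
Bei t = 3, s = 1872.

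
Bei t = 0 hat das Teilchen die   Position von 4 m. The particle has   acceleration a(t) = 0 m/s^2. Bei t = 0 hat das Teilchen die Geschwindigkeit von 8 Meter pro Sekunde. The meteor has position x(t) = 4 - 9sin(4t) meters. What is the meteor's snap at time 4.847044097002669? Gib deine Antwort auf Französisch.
Pour résoudre ceci, nous devons prendre 4 dérivées de notre équation de la position x(t) = 4 - 9·sin(4·t). En dérivant la position, nous obtenons la vitesse: v(t) = -36·cos(4·t). En prenant d/dt de v(t), nous trouvons a(t) = 144·sin(4·t). En dérivant l'accélération, nous obtenons le jerk: j(t) = 576·cos(4·t). En prenant d/dt de j(t), nous trouvons s(t) = -2304·sin(4·t). Nous avons le snap s(t) = -2304·sin(4·t). En substituant t = 4.847044097002669: s(4.847044097002669) = -1181.84201836611.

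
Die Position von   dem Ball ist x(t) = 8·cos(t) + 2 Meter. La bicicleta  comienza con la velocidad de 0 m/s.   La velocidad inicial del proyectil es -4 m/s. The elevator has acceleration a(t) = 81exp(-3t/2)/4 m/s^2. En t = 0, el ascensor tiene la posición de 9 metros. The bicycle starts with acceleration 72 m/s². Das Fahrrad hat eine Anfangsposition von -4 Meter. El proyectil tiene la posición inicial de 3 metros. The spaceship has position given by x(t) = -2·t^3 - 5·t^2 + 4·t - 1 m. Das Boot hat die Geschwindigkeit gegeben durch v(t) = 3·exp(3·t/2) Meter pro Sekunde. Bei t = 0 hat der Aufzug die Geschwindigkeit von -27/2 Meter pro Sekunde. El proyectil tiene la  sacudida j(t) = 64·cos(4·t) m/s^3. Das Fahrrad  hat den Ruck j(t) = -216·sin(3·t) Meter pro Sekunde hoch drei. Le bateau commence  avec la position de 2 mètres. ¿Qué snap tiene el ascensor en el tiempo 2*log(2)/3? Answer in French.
Pour résoudre ceci, nous devons prendre 2 dérivées de notre équation de l'accélération a(t) = 81·exp(-3·t/2)/4. En prenant d/dt de a(t), nous trouvons j(t) = -243·exp(-3·t/2)/8. En dérivant le jerk, nous obtenons le snap: s(t) = 729·exp(-3·t/2)/16. Nous avons le snap s(t) = 729·exp(-3·t/2)/16. En substituant t = 2*log(2)/3: s(2*log(2)/3) = 729/32.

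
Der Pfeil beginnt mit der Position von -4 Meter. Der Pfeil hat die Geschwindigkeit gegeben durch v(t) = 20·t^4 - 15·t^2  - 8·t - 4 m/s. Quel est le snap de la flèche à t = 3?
En partant de la vitesse v(t) = 20·t^4 - 15·t^2 - 8·t - 4, nous prenons 3 dérivées. En dérivant la vitesse, nous obtenons l'accélération: a(t) = 80·t^3 - 30·t - 8. En dérivant l'accélération, nous obtenons le jerk: j(t) = 240·t^2 - 30. La dérivée du jerk donne le snap: s(t) = 480·t. Nous avons le snap s(t) = 480·t. En substituant t = 3: s(3) = 1440.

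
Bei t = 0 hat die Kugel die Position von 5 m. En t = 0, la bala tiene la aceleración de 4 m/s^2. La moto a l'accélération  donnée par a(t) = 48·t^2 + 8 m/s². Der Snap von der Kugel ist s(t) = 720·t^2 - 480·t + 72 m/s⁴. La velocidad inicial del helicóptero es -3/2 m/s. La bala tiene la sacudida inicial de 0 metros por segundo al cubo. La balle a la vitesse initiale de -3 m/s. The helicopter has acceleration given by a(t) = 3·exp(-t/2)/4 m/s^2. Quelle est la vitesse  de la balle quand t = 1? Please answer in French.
Nous devons intégrer notre équation du snap s(t) = 720·t^2 - 480·t + 72 3 fois. La primitive du snap, avec j(0) = 0, donne le jerk: j(t) = 24·t·(10·t^2 - 10·t + 3). L'intégrale du jerk est l'accélération. En utilisant a(0) = 4, nous obtenons a(t) = 60·t^4 - 80·t^3 + 36·t^2 + 4. En prenant ∫a(t)dt et en appliquant v(0) = -3, nous trouvons v(t) = 12·t^5 - 20·t^4 + 12·t^3 + 4·t - 3. De l'équation de la vitesse v(t) = 12·t^5 - 20·t^4 + 12·t^3 + 4·t - 3, nous substituons t = 1 pour obtenir v = 5.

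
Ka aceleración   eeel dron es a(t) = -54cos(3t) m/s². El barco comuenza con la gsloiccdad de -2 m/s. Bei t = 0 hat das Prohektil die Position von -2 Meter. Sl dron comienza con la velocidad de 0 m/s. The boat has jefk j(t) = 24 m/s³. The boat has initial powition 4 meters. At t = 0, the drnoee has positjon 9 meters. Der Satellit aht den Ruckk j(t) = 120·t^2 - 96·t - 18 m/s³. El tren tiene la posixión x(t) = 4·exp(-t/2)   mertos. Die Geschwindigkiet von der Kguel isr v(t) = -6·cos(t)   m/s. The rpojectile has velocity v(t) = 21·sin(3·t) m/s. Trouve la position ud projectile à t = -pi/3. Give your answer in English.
Starting from velocity v(t) = 21·sin(3·t), we take 1 antiderivative. Taking ∫v(t)dt and applying x(0) = -2, we find x(t) = 5 - 7·cos(3·t). We have position x(t) = 5 - 7·cos(3·t). Substituting t = -pi/3: x(-pi/3) = 12.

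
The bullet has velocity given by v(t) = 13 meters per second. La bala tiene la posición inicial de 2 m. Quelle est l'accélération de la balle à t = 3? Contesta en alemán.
Ausgehend von der Geschwindigkeit v(t) = 13, nehmen wir 1 Ableitung. Mit d/dt von v(t) finden wir a(t) = 0. Aus der Gleichung für die Beschleunigung a(t) = 0, setzen wir t = 3 ein und erhalten a = 0.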